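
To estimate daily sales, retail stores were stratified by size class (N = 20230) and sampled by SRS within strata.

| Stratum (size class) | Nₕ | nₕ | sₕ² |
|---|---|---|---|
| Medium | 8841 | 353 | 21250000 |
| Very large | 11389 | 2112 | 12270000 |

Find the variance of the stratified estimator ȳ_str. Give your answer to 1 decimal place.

Var(ȳ_str) = Σₕ Wₕ²(1 − fₕ)sₕ²/nₕ with Wₕ = Nₕ/N, N = 20230.
Medium: Wₕ = 0.43702422; term = 0.43702422²·(1 − 0.03992761)·21250000/353 = 11038.225.
Very large: Wₕ = 0.56297578; term = 0.56297578²·(1 − 0.18544209)·12270000/2112 = 1499.8645.
Sum = 12538.09.

12538.1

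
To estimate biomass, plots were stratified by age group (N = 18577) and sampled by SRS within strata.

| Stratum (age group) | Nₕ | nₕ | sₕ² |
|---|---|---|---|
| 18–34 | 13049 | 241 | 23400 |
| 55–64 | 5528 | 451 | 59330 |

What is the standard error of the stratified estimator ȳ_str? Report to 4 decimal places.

7.5974

Var(ȳ_str) = Σₕ Wₕ²(1 − fₕ)sₕ²/nₕ with Wₕ = Nₕ/N, N = 18577.
18–34: Wₕ = 0.70242773; term = 0.70242773²·(1 − 0.01846885)·23400/241 = 47.022553.
55–64: Wₕ = 0.29757227; term = 0.29757227²·(1 − 0.08158466)·59330/451 = 10.698474.
Sum = 57.721027.
SE = √(57.721027) = 7.5974.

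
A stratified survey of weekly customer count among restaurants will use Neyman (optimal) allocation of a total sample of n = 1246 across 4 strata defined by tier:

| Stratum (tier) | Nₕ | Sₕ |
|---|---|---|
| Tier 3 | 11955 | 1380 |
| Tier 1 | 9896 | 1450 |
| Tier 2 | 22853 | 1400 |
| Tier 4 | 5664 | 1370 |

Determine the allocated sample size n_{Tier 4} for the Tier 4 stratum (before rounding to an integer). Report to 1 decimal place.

Neyman allocation: nₕ = n·NₕSₕ / Σⱼ NⱼSⱼ.
Σ NⱼSⱼ = 11955·1380 + 9896·1450 + 22853·1400 + 5664·1370 = 7.060098 × 10^7.
n_{Tier 4} = 1246·5664·1370 / (7.060098 × 10^7) = 136.9.

136.9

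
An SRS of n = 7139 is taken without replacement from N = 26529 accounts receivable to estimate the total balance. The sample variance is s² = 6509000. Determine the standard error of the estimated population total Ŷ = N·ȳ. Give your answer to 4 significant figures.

Var(Ŷ) = N²·Var(ȳ) = N²·(1 − n/N)·s²/n.
f = 7139/26529 = 0.26910174; Var(ȳ) = 0.73089826·6509000/7139 = 666.39821.
Var(Ŷ) = 26529² · 666.39821 = 4.6900296 × 10^11.
SE(Ŷ) = √(4.6900296 × 10^11) = 684800.

684800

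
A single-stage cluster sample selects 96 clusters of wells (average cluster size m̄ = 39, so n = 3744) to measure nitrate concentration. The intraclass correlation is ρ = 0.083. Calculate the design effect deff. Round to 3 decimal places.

4.154

deff = 1 + (39 − 1)·0.083 = 1 + 3.154 = 4.154.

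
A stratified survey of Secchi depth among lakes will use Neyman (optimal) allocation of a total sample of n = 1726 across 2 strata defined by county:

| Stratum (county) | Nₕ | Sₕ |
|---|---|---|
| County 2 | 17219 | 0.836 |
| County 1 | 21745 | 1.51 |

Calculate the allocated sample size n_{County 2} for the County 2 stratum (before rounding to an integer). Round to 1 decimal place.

Neyman allocation: nₕ = n·NₕSₕ / Σⱼ NⱼSⱼ.
Σ NⱼSⱼ = 17219·0.836 + 21745·1.51 = 47230.034.
n_{County 2} = 1726·17219·0.836 / 47230.034 = 526.1.

526.1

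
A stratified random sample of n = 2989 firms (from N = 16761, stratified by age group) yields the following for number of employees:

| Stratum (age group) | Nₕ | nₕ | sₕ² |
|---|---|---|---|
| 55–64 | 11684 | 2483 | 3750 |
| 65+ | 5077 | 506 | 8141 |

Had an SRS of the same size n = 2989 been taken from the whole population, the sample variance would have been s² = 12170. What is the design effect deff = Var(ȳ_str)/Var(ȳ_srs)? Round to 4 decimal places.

0.5700

Var(ȳ_str) = Σ Wₕ²(1−fₕ)sₕ²/nₕ with Wₕ = Nₕ/16761:
  55–64: (11684/16761)²·(1−2483/11684)·3750/2483 = 0.57793803
  65+: (5077/16761)²·(1−506/5077)·8141/506 = 1.3290636
  → Var(ȳ_str) = 1.9070016.
Var(ȳ_srs) = (1 − 2989/16761)·12170/2989 = 3.3455055.
deff = 1.9070016 / 3.3455055 = 0.5700.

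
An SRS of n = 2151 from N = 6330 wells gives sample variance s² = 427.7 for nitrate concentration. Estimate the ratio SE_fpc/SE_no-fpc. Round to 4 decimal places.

0.8125

f = n/N = 2151/6330 = 0.33981043.
SE_no-fpc = √(s²/n) = 0.44591227; SE_fpc = √((1−f)s²/n) = 0.36231286.
Ratio = √(1−f) = 0.81252051.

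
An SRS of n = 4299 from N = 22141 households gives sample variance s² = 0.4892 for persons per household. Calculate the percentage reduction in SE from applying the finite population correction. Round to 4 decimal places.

10.2317

f = n/N = 4299/22141 = 0.19416467.
SE_no-fpc = √(s²/n) = 0.010667423; SE_fpc = √((1−f)s²/n) = 0.0095759673.
Ratio = √(1−f) = 0.89768331. Reduction = 100·(1 − 0.89768331) = 10.2317%.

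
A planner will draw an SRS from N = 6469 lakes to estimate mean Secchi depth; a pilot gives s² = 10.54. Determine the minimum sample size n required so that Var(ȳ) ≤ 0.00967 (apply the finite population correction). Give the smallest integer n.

933

Without fpc, n₀ = s²/D = 10.54/0.00967 = 1089.9690.
With fpc, (1 − n/N)·s²/n ≤ D requires n ≥ n₀/(1 + n₀/N) = 1089.9690/(1 + 1089.9690/6469) = 932.8004.
Rounding up, n = 933.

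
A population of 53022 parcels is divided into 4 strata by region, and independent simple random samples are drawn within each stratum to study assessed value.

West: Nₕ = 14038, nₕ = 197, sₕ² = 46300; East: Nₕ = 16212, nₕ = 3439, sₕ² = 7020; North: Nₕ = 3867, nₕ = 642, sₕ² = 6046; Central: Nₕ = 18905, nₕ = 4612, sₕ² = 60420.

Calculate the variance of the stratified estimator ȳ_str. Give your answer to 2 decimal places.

17.69

Var(ȳ_str) = Σₕ Wₕ²(1 − fₕ)sₕ²/nₕ with Wₕ = Nₕ/N, N = 53022.
West: Wₕ = 0.26475802; term = 0.26475802²·(1 − 0.01403334)·46300/197 = 16.243337.
East: Wₕ = 0.30575987; term = 0.30575987²·(1 − 0.21212682)·7020/3439 = 0.15035651.
North: Wₕ = 0.07293199; term = 0.07293199²·(1 − 0.16602017)·6046/642 = 0.041775802.
Central: Wₕ = 0.35655011; term = 0.35655011²·(1 − 0.24395663)·60420/4612 = 1.2591553.
Sum = 17.694625.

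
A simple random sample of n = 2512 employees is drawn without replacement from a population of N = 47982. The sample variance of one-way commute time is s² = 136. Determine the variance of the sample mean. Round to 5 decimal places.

Under SRS without replacement, Var(ȳ) = (1 − f)·s²/n with f = n/N = 2512/47982 = 0.05235297.
Var(ȳ) = (1 − 0.05235297)·136/2512 = 0.94764703·0.054140127 = 0.051305731.

0.05131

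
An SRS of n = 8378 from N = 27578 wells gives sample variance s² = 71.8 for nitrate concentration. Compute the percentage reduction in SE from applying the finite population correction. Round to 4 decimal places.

f = n/N = 8378/27578 = 0.30379288.
SE_no-fpc = √(s²/n) = 0.092574643; SE_fpc = √((1−f)s²/n) = 0.077243381.
Ratio = √(1−f) = 0.83439027. Reduction = 100·(1 − 0.83439027) = 16.5610%.

16.5610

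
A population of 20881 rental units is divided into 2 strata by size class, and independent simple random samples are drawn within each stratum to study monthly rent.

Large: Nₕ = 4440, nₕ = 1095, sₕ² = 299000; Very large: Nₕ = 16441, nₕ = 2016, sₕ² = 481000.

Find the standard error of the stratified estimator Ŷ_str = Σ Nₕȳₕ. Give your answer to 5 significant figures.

246250

Var(Ŷ_str) = Σₕ Nₕ²(1 − fₕ)sₕ²/nₕ.
Large: 4440²·(1 − 1095/4440)·299000/1095 = 4.055423 × 10^9.
Very large: 16441²·(1 − 2016/16441)·481000/2016 = 5.6584646 × 10^10.
Sum = 6.0640069 × 10^10.
SE = √(6.0640069 × 10^10) = 246250.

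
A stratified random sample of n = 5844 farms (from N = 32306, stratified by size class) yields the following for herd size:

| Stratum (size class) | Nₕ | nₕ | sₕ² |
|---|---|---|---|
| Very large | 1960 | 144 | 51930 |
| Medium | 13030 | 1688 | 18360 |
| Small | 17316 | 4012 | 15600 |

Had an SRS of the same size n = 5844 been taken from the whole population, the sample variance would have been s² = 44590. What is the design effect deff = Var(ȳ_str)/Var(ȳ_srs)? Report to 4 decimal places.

0.5805

Var(ȳ_str) = Σ Wₕ²(1−fₕ)sₕ²/nₕ with Wₕ = Nₕ/32306:
  Very large: (1960/32306)²·(1−144/1960)·51930/144 = 1.2298761
  Medium: (13030/32306)²·(1−1688/13030)·18360/1688 = 1.5401674
  Small: (17316/32306)²·(1−4012/17316)·15600/4012 = 0.85827628
  → Var(ȳ_str) = 3.6283198.
Var(ȳ_srs) = (1 − 5844/32306)·44590/5844 = 6.2498089.
deff = 3.6283198 / 6.2498089 = 0.5805.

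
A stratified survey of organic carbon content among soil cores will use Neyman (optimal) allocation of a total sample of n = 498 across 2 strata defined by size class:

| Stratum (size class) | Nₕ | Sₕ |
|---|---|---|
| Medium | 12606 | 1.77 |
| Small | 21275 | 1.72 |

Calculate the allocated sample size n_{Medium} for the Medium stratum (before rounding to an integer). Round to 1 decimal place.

Neyman allocation: nₕ = n·NₕSₕ / Σⱼ NⱼSⱼ.
Σ NⱼSⱼ = 12606·1.77 + 21275·1.72 = 58905.62.
n_{Medium} = 498·12606·1.77 / 58905.62 = 188.6.

188.6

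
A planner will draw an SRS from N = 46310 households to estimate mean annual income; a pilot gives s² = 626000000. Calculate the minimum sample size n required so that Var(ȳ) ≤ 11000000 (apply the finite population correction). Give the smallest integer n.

Without fpc, n₀ = s²/D = 626000000/11000000 = 56.9091.
With fpc, (1 − n/N)·s²/n ≤ D requires n ≥ n₀/(1 + n₀/N) = 56.9091/(1 + 56.9091/46310) = 56.8393.
Rounding up, n = 57.

57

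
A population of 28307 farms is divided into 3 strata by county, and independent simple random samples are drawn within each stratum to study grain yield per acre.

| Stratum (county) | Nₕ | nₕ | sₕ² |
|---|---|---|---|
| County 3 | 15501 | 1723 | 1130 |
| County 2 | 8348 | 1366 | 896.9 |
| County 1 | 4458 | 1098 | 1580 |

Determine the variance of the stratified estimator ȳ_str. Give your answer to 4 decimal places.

Var(ȳ_str) = Σₕ Wₕ²(1 − fₕ)sₕ²/nₕ with Wₕ = Nₕ/N, N = 28307.
County 3: Wₕ = 0.54760307; term = 0.54760307²·(1 − 0.11115412)·1130/1723 = 0.174804.
County 2: Wₕ = 0.29490939; term = 0.29490939²·(1 − 0.16363201)·896.9/1366 = 0.047760396.
County 1: Wₕ = 0.15748755; term = 0.15748755²·(1 − 0.24629879)·1580/1098 = 0.026899636.
Sum = 0.24946403.

0.2495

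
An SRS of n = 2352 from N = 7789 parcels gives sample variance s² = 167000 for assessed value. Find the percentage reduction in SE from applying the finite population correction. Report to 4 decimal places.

f = n/N = 2352/7789 = 0.30196431.
SE_no-fpc = √(s²/n) = 8.4263516; SE_fpc = √((1−f)s²/n) = 7.0400929.
Ratio = √(1−f) = 0.83548530. Reduction = 100·(1 − 0.83548530) = 16.4515%.

16.4515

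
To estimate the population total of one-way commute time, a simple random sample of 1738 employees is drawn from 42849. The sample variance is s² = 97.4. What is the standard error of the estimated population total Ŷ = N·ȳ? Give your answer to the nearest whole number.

9936

Var(Ŷ) = N²·Var(ȳ) = N²·(1 − n/N)·s²/n.
f = 1738/42849 = 0.04056104; Var(ȳ) = 0.95943896·97.4/1738 = 0.053768328.
Var(Ŷ) = 42849² · 0.053768328 = 9.8720629 × 10^7.
SE(Ŷ) = √(9.8720629 × 10^7) = 9936.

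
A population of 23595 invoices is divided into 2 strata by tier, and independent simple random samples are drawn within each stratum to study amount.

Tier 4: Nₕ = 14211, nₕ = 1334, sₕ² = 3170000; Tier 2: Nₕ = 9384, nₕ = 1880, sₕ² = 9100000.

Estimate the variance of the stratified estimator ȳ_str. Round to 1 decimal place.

1393.3

Var(ȳ_str) = Σₕ Wₕ²(1 − fₕ)sₕ²/nₕ with Wₕ = Nₕ/N, N = 23595.
Tier 4: Wₕ = 0.60228862; term = 0.60228862²·(1 − 0.09387095)·3170000/1334 = 781.09311.
Tier 2: Wₕ = 0.39771138; term = 0.39771138²·(1 − 0.20034101)·9100000/1880 = 612.24381.
Sum = 1393.3369.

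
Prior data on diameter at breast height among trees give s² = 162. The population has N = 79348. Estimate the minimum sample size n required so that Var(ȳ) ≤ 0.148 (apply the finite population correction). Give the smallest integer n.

Without fpc, n₀ = s²/D = 162/0.148 = 1094.5946.
With fpc, (1 − n/N)·s²/n ≤ D requires n ≥ n₀/(1 + n₀/N) = 1094.5946/(1 + 1094.5946/79348) = 1079.7003.
Rounding up, n = 1080.

1080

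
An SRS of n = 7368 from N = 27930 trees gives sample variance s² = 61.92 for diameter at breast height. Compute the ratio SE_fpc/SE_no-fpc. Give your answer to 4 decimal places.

0.8580

f = n/N = 7368/27930 = 0.26380236.
SE_no-fpc = √(s²/n) = 0.091672836; SE_fpc = √((1−f)s²/n) = 0.07865709.
Ratio = √(1−f) = 0.85801960.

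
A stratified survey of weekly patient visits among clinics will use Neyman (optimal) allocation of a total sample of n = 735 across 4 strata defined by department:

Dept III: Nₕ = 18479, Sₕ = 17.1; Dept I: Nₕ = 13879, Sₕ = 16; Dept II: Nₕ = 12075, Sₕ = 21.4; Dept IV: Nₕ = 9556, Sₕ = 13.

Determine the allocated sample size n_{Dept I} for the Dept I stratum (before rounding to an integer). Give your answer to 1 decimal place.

Neyman allocation: nₕ = n·NₕSₕ / Σⱼ NⱼSⱼ.
Σ NⱼSⱼ = 18479·17.1 + 13879·16 + 12075·21.4 + 9556·13 = 920687.9.
n_{Dept I} = 735·13879·16 / 920687.9 = 177.3.

177.3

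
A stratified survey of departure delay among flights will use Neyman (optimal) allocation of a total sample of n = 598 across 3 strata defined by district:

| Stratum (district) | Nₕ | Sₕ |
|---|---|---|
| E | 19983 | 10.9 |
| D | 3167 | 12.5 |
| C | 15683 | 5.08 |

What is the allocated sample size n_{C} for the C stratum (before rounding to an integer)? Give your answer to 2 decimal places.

141.34

Neyman allocation: nₕ = n·NₕSₕ / Σⱼ NⱼSⱼ.
Σ NⱼSⱼ = 19983·10.9 + 3167·12.5 + 15683·5.08 = 337071.84.
n_{C} = 598·15683·5.08 / 337071.84 = 141.34.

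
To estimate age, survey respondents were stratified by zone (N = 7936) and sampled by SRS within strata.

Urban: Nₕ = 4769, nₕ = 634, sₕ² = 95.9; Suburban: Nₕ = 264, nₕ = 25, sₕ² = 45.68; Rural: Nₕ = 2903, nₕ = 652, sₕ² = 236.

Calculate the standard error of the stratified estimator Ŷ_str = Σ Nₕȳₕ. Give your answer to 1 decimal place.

Var(Ŷ_str) = Σₕ Nₕ²(1 − fₕ)sₕ²/nₕ.
Urban: 4769²·(1 − 634/4769)·95.9/634 = 2.9828553 × 10^6.
Suburban: 264²·(1 − 25/264)·45.68/25 = 115289.01.
Rural: 2903²·(1 − 652/2903)·236/652 = 2.3653038 × 10^6.
Sum = 5.4634481 × 10^6.
SE = √(5.4634481 × 10^6) = 2337.4.

2337.4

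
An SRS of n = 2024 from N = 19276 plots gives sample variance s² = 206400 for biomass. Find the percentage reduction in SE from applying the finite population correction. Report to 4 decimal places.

f = n/N = 2024/19276 = 0.10500104.
SE_no-fpc = √(s²/n) = 10.098331; SE_fpc = √((1−f)s²/n) = 9.5534637.
Ratio = √(1−f) = 0.94604385. Reduction = 100·(1 − 0.94604385) = 5.3956%.

5.3956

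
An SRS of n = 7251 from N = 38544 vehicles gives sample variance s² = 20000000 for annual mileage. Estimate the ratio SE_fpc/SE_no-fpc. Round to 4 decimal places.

0.9010

f = n/N = 7251/38544 = 0.18812267.
SE_no-fpc = √(s²/n) = 52.518951; SE_fpc = √((1−f)s²/n) = 47.3218.
Ratio = √(1−f) = 0.90104236.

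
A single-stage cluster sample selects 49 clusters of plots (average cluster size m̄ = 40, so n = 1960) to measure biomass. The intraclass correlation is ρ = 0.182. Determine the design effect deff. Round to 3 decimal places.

deff = 1 + (40 − 1)·0.182 = 1 + 7.098 = 8.098.

8.098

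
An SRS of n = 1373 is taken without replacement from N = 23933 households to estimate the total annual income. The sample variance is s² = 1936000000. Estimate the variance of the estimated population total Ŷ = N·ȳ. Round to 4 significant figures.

Var(Ŷ) = N²·Var(ȳ) = N²·(1 − n/N)·s²/n.
f = 1373/23933 = 0.05736849; Var(ȳ) = 0.94263151·1936000000/1373 = 1.3291585 × 10^6.
Var(Ŷ) = 23933² · (1.3291585 × 10^6) = 7.6132669 × 10^14.

7.613 × 10^14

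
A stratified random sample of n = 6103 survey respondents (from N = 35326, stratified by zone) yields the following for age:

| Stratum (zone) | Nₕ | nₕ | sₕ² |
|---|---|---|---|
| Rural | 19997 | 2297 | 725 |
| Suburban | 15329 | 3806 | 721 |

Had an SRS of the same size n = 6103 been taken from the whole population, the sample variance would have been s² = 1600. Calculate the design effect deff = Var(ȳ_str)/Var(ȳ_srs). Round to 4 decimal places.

Var(ȳ_str) = Σ Wₕ²(1−fₕ)sₕ²/nₕ with Wₕ = Nₕ/35326:
  Rural: (19997/35326)²·(1−2297/19997)·725/2297 = 0.089521262
  Suburban: (15329/35326)²·(1−3806/15329)·721/3806 = 0.026813712
  → Var(ȳ_str) = 0.11633497.
Var(ȳ_srs) = (1 − 6103/35326)·1600/6103 = 0.21687373.
deff = 0.11633497 / 0.21687373 = 0.5364.

0.5364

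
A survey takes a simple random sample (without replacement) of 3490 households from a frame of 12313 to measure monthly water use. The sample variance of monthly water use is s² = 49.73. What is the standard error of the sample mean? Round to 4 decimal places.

0.1010

Under SRS without replacement, Var(ȳ) = (1 − f)·s²/n with f = n/N = 3490/12313 = 0.28344027.
Var(ȳ) = (1 − 0.28344027)·49.73/3490 = 0.71655973·0.014249284 = 0.010210463.
SE(ȳ) = √(0.010210463) = 0.1010.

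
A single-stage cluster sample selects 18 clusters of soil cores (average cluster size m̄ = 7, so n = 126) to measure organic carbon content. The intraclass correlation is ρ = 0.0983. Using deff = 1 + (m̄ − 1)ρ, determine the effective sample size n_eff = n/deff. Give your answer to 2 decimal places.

deff = 1 + (7 − 1)·0.0983 = 1 + 0.5898 = 1.5898.
n_eff = 126 / 1.5898 = 79.26.

79.26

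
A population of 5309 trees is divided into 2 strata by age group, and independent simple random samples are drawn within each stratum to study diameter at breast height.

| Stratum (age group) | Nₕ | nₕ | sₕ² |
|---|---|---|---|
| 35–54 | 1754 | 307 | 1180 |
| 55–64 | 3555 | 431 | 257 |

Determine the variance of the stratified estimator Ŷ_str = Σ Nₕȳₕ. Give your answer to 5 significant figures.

Var(Ŷ_str) = Σₕ Nₕ²(1 − fₕ)sₕ²/nₕ.
35–54: 1754²·(1 − 307/1754)·1180/307 = 9.7553252 × 10^6.
55–64: 3555²·(1 − 431/3555)·257/431 = 6.6222639 × 10^6.
Sum = 1.6377589 × 10^7.

1.6378 × 10^7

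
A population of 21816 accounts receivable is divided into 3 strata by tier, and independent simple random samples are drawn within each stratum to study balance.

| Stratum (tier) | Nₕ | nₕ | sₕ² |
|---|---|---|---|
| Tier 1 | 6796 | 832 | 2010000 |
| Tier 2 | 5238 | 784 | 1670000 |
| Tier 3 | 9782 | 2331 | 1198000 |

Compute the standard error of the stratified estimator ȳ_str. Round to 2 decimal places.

Var(ȳ_str) = Σₕ Wₕ²(1 − fₕ)sₕ²/nₕ with Wₕ = Nₕ/N, N = 21816.
Tier 1: Wₕ = 0.31151448; term = 0.31151448²·(1 − 0.12242496)·2010000/832 = 205.73751.
Tier 2: Wₕ = 0.24009901; term = 0.24009901²·(1 − 0.14967545)·1670000/784 = 104.41571.
Tier 3: Wₕ = 0.44838651; term = 0.44838651²·(1 − 0.23829483)·1198000/2331 = 78.70576.
Sum = 388.85898.
SE = √(388.85898) = 19.72.

19.72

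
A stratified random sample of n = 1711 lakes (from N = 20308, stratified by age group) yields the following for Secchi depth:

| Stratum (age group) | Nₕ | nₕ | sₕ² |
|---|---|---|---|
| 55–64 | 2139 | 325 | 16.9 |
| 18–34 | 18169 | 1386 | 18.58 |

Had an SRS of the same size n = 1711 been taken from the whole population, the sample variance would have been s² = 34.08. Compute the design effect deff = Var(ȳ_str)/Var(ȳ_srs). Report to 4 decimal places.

Var(ȳ_str) = Σ Wₕ²(1−fₕ)sₕ²/nₕ with Wₕ = Nₕ/20308:
  55–64: (2139/20308)²·(1−325/2139)·16.9/325 = 4.8923453 × 10^-4
  18–34: (18169/20308)²·(1−1386/18169)·18.58/1386 = 0.0099117146
  → Var(ȳ_str) = 0.010400949.
Var(ȳ_srs) = (1 − 1711/20308)·34.08/1711 = 0.01824002.
deff = 0.010400949 / 0.01824002 = 0.5702.

0.5702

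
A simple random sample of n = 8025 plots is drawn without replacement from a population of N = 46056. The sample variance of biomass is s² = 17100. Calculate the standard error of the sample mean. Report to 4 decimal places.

Under SRS without replacement, Var(ȳ) = (1 − f)·s²/n with f = n/N = 8025/46056 = 0.17424440.
Var(ȳ) = (1 − 0.17424440)·17100/8025 = 0.82575560·2.1308411 = 1.759554.
SE(ȳ) = √(1.759554) = 1.3265.

1.3265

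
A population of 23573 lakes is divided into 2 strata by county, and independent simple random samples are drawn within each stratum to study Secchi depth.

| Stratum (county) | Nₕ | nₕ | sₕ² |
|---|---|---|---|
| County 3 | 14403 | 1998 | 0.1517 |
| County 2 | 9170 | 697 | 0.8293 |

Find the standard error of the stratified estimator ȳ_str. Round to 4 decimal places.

Var(ȳ_str) = Σₕ Wₕ²(1 − fₕ)sₕ²/nₕ with Wₕ = Nₕ/N, N = 23573.
County 3: Wₕ = 0.61099563; term = 0.61099563²·(1 − 0.13872110)·0.1517/1998 = 2.441238 × 10^-5.
County 2: Wₕ = 0.38900437; term = 0.38900437²·(1 − 0.07600872)·0.8293/697 = 1.6636261 × 10^-4.
Sum = 1.9077499 × 10^-4.
SE = √(1.9077499 × 10^-4) = 0.0138.

0.0138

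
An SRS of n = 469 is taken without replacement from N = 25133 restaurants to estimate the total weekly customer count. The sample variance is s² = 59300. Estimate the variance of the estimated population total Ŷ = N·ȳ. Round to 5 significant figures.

7.8377 × 10^10

Var(Ŷ) = N²·Var(ȳ) = N²·(1 − n/N)·s²/n.
f = 469/25133 = 0.01866072; Var(ȳ) = 0.98133928·59300/469 = 124.07978.
Var(Ŷ) = 25133² · 124.07978 = 7.8377188 × 10^10.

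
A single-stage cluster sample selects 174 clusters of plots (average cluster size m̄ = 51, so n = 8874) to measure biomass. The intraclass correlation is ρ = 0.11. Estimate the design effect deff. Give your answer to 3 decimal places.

deff = 1 + (51 − 1)·0.11 = 1 + 5.5 = 6.5.

6.500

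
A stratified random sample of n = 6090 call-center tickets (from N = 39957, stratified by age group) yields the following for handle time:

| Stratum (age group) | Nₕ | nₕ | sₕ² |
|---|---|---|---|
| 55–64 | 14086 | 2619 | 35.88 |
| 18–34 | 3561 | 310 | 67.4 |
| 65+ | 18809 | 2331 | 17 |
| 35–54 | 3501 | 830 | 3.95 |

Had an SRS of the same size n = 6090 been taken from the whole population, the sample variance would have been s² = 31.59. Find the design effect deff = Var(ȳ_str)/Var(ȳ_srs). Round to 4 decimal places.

Var(ȳ_str) = Σ Wₕ²(1−fₕ)sₕ²/nₕ with Wₕ = Nₕ/39957:
  55–64: (14086/39957)²·(1−2619/14086)·35.88/2619 = 0.0013860174
  18–34: (3561/39957)²·(1−310/3561)·67.4/310 = 0.0015765269
  65+: (18809/39957)²·(1−2331/18809)·17/2331 = 0.0014157648
  35–54: (3501/39957)²·(1−830/3501)·3.95/830 = 2.7873997 × 10^-5
  → Var(ȳ_str) = 0.0044061831.
Var(ȳ_srs) = (1 − 6090/39957)·31.59/6090 = 0.0043965922.
deff = 0.0044061831 / 0.0043965922 = 1.0022.

1.0022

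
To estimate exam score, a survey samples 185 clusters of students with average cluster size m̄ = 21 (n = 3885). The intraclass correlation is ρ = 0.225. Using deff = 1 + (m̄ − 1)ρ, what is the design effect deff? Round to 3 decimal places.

5.500

deff = 1 + (21 − 1)·0.225 = 1 + 4.5 = 5.5.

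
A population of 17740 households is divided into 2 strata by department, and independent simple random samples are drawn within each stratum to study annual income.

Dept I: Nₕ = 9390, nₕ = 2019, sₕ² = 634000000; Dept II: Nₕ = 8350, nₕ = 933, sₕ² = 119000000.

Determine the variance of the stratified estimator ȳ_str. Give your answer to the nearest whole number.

Var(ȳ_str) = Σₕ Wₕ²(1 − fₕ)sₕ²/nₕ with Wₕ = Nₕ/N, N = 17740.
Dept I: Wₕ = 0.52931229; term = 0.52931229²·(1 − 0.21501597)·634000000/2019 = 69061.771.
Dept II: Wₕ = 0.47068771; term = 0.47068771²·(1 − 0.11173653)·119000000/933 = 25099.949.
Sum = 94161.72.

94162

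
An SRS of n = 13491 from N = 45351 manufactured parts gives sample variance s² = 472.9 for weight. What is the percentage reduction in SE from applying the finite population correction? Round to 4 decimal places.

16.1835

f = n/N = 13491/45351 = 0.29747966.
SE_no-fpc = √(s²/n) = 0.18722446; SE_fpc = √((1−f)s²/n) = 0.15692496.
Ratio = √(1−f) = 0.83816487. Reduction = 100·(1 − 0.83816487) = 16.1835%.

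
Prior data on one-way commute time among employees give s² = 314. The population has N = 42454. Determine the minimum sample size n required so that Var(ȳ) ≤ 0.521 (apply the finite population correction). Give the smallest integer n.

Without fpc, n₀ = s²/D = 314/0.521 = 602.6871.
With fpc, (1 − n/N)·s²/n ≤ D requires n ≥ n₀/(1 + n₀/N) = 602.6871/(1 + 602.6871/42454) = 594.2510.
Rounding up, n = 595.

595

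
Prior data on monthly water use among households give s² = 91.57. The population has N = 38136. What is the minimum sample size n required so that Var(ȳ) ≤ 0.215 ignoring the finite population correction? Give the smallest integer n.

426

Without fpc, n₀ = s²/D = 91.57/0.215 = 425.9070.
Rounding up, n = 426.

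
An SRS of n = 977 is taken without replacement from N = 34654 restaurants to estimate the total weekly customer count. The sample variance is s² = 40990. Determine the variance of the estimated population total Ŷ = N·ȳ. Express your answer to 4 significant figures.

Var(Ŷ) = N²·Var(ȳ) = N²·(1 − n/N)·s²/n.
f = 977/34654 = 0.02819299; Var(ȳ) = 0.97180701·40990/977 = 40.772128.
Var(Ŷ) = 34654² · 40.772128 = 4.8963237 × 10^10.

4.896 × 10^10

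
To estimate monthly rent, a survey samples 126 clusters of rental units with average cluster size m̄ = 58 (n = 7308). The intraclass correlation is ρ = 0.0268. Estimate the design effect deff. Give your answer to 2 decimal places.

deff = 1 + (58 − 1)·0.0268 = 1 + 1.5276 = 2.5276.

2.53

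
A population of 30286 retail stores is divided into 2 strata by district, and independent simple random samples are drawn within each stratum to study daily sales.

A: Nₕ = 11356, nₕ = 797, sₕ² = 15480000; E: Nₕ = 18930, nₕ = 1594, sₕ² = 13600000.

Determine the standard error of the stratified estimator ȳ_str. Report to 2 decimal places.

74.78

Var(ȳ_str) = Σₕ Wₕ²(1 − fₕ)sₕ²/nₕ with Wₕ = Nₕ/N, N = 30286.
A: Wₕ = 0.37495873; term = 0.37495873²·(1 − 0.07018316)·15480000/797 = 2539.0834.
E: Wₕ = 0.62504127; term = 0.62504127²·(1 − 0.08420497)·13600000/1594 = 3052.5745.
Sum = 5591.6579.
SE = √(5591.6579) = 74.78.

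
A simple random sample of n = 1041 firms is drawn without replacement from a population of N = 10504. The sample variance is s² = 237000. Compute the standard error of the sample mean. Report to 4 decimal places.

Under SRS without replacement, Var(ȳ) = (1 − f)·s²/n with f = n/N = 1041/10504 = 0.09910510.
Var(ȳ) = (1 − 0.09910510)·237000/1041 = 0.90089490·227.66571 = 205.10287.
SE(ȳ) = √(205.10287) = 14.3214.

14.3214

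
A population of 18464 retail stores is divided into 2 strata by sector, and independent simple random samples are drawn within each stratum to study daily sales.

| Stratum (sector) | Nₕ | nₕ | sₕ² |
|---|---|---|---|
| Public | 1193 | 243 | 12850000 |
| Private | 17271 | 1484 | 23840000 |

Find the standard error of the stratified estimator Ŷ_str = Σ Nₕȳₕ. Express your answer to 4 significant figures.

Var(Ŷ_str) = Σₕ Nₕ²(1 − fₕ)sₕ²/nₕ.
Public: 1193²·(1 − 243/1193)·12850000/243 = 5.9932294 × 10^10.
Private: 17271²·(1 − 1484/17271)·23840000/1484 = 4.3801546 × 10^12.
Sum = 4.4400869 × 10^12.
SE = √(4.4400869 × 10^12) = 2.107 × 10^6.

2.107 × 10^6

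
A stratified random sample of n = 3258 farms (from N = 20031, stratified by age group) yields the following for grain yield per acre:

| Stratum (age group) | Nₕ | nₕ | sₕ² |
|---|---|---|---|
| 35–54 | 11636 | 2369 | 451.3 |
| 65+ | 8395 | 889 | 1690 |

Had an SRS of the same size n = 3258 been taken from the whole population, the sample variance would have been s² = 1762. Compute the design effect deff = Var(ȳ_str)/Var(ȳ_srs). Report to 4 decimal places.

0.7723

Var(ȳ_str) = Σ Wₕ²(1−fₕ)sₕ²/nₕ with Wₕ = Nₕ/20031:
  35–54: (11636/20031)²·(1−2369/11636)·451.3/2369 = 0.051196219
  65+: (8395/20031)²·(1−889/8395)·1690/889 = 0.29854441
  → Var(ȳ_str) = 0.34974063.
Var(ȳ_srs) = (1 − 3258/20031)·1762/3258 = 0.45285893.
deff = 0.34974063 / 0.45285893 = 0.7723.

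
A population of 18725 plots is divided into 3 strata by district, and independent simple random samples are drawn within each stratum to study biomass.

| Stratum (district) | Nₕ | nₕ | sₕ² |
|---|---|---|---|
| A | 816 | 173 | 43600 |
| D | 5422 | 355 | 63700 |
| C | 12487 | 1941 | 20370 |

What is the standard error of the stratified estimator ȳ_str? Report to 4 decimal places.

Var(ȳ_str) = Σₕ Wₕ²(1 − fₕ)sₕ²/nₕ with Wₕ = Nₕ/N, N = 18725.
A: Wₕ = 0.04357810; term = 0.04357810²·(1 − 0.21200980)·43600/173 = 0.37713589.
D: Wₕ = 0.28955941; term = 0.28955941²·(1 − 0.06547399)·63700/355 = 14.059758.
C: Wₕ = 0.66686248; term = 0.66686248²·(1 − 0.15544166)·20370/1941 = 3.9415562.
Sum = 18.37845.
SE = √(18.37845) = 4.2870.

4.2870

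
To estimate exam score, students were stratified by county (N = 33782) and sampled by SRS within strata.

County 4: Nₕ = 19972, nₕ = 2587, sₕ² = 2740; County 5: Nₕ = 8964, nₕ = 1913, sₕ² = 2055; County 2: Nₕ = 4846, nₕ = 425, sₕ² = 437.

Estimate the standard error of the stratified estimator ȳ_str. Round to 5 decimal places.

Var(ȳ_str) = Σₕ Wₕ²(1 − fₕ)sₕ²/nₕ with Wₕ = Nₕ/N, N = 33782.
County 4: Wₕ = 0.59120242; term = 0.59120242²·(1 − 0.12953134)·2740/2587 = 0.32224017.
County 5: Wₕ = 0.26534841; term = 0.26534841²·(1 − 0.21340919)·2055/1913 = 0.059494758.
County 2: Wₕ = 0.14344917; term = 0.14344917²·(1 − 0.08770120)·437/425 = 0.01930304.
Sum = 0.40103797.
SE = √(0.40103797) = 0.63328.

0.63328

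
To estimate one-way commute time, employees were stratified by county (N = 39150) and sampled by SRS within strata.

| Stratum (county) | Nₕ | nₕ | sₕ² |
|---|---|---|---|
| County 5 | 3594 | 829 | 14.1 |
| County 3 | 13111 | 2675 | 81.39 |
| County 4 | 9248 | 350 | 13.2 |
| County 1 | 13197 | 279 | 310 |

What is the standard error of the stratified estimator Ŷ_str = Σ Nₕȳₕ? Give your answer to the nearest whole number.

14031

Var(Ŷ_str) = Σₕ Nₕ²(1 − fₕ)sₕ²/nₕ.
County 5: 3594²·(1 − 829/3594)·14.1/829 = 169019.88.
County 3: 13111²·(1 − 2675/13111)·81.39/2675 = 4.1631029 × 10^6.
County 4: 9248²·(1 − 350/9248)·13.2/350 = 3.1034597 × 10^6.
County 1: 13197²·(1 − 279/13197)·310/279 = 1.8942094 × 10^8.
Sum = 1.9685652 × 10^8.
SE = √(1.9685652 × 10^8) = 14031.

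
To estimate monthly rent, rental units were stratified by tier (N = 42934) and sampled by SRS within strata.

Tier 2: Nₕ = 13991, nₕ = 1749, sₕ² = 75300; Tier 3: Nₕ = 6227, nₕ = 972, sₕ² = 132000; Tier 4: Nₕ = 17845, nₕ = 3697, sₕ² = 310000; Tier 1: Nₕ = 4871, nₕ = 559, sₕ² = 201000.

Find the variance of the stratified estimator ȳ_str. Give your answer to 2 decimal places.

Var(ȳ_str) = Σₕ Wₕ²(1 − fₕ)sₕ²/nₕ with Wₕ = Nₕ/N, N = 42934.
Tier 2: Wₕ = 0.32587227; term = 0.32587227²·(1 − 0.12500893)·75300/1749 = 4.0004016.
Tier 3: Wₕ = 0.14503657; term = 0.14503657²·(1 − 0.15609443)·132000/972 = 2.4107743.
Tier 4: Wₕ = 0.41563796; term = 0.41563796²·(1 − 0.20717288)·310000/3697 = 11.484739.
Tier 1: Wₕ = 0.11345321; term = 0.11345321²·(1 − 0.11476083)·201000/559 = 4.0971176.
Sum = 21.993033.

21.99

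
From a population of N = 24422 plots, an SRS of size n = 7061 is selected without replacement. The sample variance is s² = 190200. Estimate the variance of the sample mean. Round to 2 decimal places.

Under SRS without replacement, Var(ȳ) = (1 − f)·s²/n with f = n/N = 7061/24422 = 0.28912456.
Var(ȳ) = (1 − 0.28912456)·190200/7061 = 0.71087544·26.936695 = 19.148635.

19.15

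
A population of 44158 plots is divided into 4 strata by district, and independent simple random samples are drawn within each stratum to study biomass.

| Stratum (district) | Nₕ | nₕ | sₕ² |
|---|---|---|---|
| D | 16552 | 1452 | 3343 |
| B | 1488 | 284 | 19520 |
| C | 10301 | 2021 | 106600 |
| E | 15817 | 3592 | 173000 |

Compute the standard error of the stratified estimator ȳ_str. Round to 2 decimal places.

Var(ȳ_str) = Σₕ Wₕ²(1 − fₕ)sₕ²/nₕ with Wₕ = Nₕ/N, N = 44158.
D: Wₕ = 0.37483582; term = 0.37483582²·(1 − 0.08772354)·3343/1452 = 0.29510624.
B: Wₕ = 0.03369718; term = 0.03369718²·(1 − 0.19086022)·19520/284 = 0.063149818.
C: Wₕ = 0.23327596; term = 0.23327596²·(1 − 0.19619454)·106600/2021 = 2.3071818.
E: Wₕ = 0.35819104; term = 0.35819104²·(1 − 0.22709743)·173000/3592 = 4.7759961.
Sum = 7.441434.
SE = √(7.441434) = 2.73.

2.73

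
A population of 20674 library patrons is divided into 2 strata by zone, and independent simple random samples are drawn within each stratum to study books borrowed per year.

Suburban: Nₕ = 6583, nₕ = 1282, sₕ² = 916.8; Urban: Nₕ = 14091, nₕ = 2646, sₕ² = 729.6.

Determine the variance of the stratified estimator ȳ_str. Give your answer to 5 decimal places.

0.16243

Var(ȳ_str) = Σₕ Wₕ²(1 − fₕ)sₕ²/nₕ with Wₕ = Nₕ/N, N = 20674.
Suburban: Wₕ = 0.31841927; term = 0.31841927²·(1 − 0.19474404)·916.8/1282 = 0.058387411.
Urban: Wₕ = 0.68158073; term = 0.68158073²·(1 − 0.18777943)·729.6/2646 = 0.10404077.
Sum = 0.16242818.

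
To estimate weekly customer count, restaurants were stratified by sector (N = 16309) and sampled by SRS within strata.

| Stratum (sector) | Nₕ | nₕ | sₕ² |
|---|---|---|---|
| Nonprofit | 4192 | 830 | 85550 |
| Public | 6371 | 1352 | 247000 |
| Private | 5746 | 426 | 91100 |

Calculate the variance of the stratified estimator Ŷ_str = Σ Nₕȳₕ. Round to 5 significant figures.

Var(Ŷ_str) = Σₕ Nₕ²(1 − fₕ)sₕ²/nₕ.
Nonprofit: 4192²·(1 − 830/4192)·85550/830 = 1.4526497 × 10^9.
Public: 6371²·(1 − 1352/6371)·247000/1352 = 5.8417782 × 10^9.
Private: 5746²·(1 − 426/5746)·91100/426 = 6.5371136 × 10^9.
Sum = 1.3831542 × 10^10.

1.3832 × 10^10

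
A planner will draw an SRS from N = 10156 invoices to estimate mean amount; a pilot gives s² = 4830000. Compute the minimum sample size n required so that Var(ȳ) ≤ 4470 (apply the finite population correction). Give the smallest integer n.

977

Without fpc, n₀ = s²/D = 4830000/4470 = 1080.5369.
With fpc, (1 − n/N)·s²/n ≤ D requires n ≥ n₀/(1 + n₀/N) = 1080.5369/(1 + 1080.5369/10156) = 976.6294.
Rounding up, n = 977.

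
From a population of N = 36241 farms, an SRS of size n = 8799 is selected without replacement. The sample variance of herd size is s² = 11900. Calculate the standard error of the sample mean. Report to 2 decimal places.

Under SRS without replacement, Var(ȳ) = (1 − f)·s²/n with f = n/N = 8799/36241 = 0.24279131.
Var(ȳ) = (1 − 0.24279131)·11900/8799 = 0.75720869·1.3524264 = 1.024069.
SE(ȳ) = √(1.024069) = 1.01.

1.01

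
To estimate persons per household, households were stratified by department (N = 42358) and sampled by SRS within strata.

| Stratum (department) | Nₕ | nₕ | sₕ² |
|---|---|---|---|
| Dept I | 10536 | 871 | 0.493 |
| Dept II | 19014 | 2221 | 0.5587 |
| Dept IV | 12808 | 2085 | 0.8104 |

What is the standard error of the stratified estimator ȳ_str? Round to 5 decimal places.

0.01033

Var(ȳ_str) = Σₕ Wₕ²(1 − fₕ)sₕ²/nₕ with Wₕ = Nₕ/N, N = 42358.
Dept I: Wₕ = 0.24873696; term = 0.24873696²·(1 − 0.08266894)·0.493/871 = 3.2124435 × 10^-5.
Dept II: Wₕ = 0.44888805; term = 0.44888805²·(1 − 0.11680867)·0.5587/2221 = 4.476731 × 10^-5.
Dept IV: Wₕ = 0.30237499; term = 0.30237499²·(1 − 0.16278888)·0.8104/2085 = 2.975227 × 10^-5.
Sum = 1.0664402 × 10^-4.
SE = √(1.0664402 × 10^-4) = 0.01033.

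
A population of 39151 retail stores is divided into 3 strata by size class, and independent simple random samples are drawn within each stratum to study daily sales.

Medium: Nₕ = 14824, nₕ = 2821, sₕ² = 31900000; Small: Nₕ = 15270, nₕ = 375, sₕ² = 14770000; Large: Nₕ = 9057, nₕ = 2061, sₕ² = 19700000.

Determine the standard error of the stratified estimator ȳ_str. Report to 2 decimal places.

86.90

Var(ȳ_str) = Σₕ Wₕ²(1 − fₕ)sₕ²/nₕ with Wₕ = Nₕ/N, N = 39151.
Medium: Wₕ = 0.37863656; term = 0.37863656²·(1 − 0.19029951)·31900000/2821 = 1312.6746.
Small: Wₕ = 0.39002835; term = 0.39002835²·(1 − 0.02455796)·14770000/375 = 5844.442.
Large: Wₕ = 0.23133509; term = 0.23133509²·(1 − 0.22755879)·19700000/2061 = 395.12698.
Sum = 7552.2436.
SE = √(7552.2436) = 86.90.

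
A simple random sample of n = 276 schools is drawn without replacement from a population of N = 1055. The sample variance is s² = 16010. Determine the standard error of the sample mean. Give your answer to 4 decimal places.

Under SRS without replacement, Var(ȳ) = (1 − f)·s²/n with f = n/N = 276/1055 = 0.26161137.
Var(ȳ) = (1 − 0.26161137)·16010/276 = 0.73838863·58.007246 = 42.831891.
SE(ȳ) = √(42.831891) = 6.5446.

6.5446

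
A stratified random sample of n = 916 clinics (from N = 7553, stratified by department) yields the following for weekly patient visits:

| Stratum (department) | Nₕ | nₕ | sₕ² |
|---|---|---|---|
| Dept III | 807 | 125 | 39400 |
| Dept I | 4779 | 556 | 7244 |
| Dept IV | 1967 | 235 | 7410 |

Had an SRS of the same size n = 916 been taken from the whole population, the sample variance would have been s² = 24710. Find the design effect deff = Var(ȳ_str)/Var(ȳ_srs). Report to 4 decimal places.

Var(ȳ_str) = Σ Wₕ²(1−fₕ)sₕ²/nₕ with Wₕ = Nₕ/7553:
  Dept III: (807/7553)²·(1−125/807)·39400/125 = 3.0409211
  Dept I: (4779/7553)²·(1−556/4779)·7244/556 = 4.6091707
  Dept IV: (1967/7553)²·(1−235/1967)·7410/235 = 1.8830577
  → Var(ȳ_str) = 9.5331495.
Var(ȳ_srs) = (1 − 916/7553)·24710/916 = 23.704435.
deff = 9.5331495 / 23.704435 = 0.4022.

0.4022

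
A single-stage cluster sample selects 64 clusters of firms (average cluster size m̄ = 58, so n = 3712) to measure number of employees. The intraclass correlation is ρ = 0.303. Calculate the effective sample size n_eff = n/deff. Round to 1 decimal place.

deff = 1 + (58 − 1)·0.303 = 1 + 17.271 = 18.271.
n_eff = 3712 / 18.271 = 203.2.

203.2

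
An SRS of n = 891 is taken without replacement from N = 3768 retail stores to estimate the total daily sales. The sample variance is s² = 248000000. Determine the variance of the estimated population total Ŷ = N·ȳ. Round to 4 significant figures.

Var(Ŷ) = N²·Var(ȳ) = N²·(1 − n/N)·s²/n.
f = 891/3768 = 0.23646497; Var(ȳ) = 0.76353503·248000000/891 = 212521.54.
Var(Ŷ) = 3768² · 212521.54 = 3.0173434 × 10^12.

3.017 × 10^12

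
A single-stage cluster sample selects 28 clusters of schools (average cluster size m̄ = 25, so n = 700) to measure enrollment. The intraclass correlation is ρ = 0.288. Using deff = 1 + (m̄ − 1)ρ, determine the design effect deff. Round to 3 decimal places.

7.912

deff = 1 + (25 − 1)·0.288 = 1 + 6.912 = 7.912.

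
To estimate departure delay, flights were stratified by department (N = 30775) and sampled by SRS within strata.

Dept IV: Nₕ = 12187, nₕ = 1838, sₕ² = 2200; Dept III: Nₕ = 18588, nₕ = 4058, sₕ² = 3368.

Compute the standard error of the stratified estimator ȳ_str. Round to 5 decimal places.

0.62935

Var(ȳ_str) = Σₕ Wₕ²(1 − fₕ)sₕ²/nₕ with Wₕ = Nₕ/N, N = 30775.
Dept IV: Wₕ = 0.39600325; term = 0.39600325²·(1 − 0.15081644)·2200/1838 = 0.15939557.
Dept III: Wₕ = 0.60399675; term = 0.60399675²·(1 − 0.21831289)·3368/4058 = 0.23668035.
Sum = 0.39607592.
SE = √(0.39607592) = 0.62935.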